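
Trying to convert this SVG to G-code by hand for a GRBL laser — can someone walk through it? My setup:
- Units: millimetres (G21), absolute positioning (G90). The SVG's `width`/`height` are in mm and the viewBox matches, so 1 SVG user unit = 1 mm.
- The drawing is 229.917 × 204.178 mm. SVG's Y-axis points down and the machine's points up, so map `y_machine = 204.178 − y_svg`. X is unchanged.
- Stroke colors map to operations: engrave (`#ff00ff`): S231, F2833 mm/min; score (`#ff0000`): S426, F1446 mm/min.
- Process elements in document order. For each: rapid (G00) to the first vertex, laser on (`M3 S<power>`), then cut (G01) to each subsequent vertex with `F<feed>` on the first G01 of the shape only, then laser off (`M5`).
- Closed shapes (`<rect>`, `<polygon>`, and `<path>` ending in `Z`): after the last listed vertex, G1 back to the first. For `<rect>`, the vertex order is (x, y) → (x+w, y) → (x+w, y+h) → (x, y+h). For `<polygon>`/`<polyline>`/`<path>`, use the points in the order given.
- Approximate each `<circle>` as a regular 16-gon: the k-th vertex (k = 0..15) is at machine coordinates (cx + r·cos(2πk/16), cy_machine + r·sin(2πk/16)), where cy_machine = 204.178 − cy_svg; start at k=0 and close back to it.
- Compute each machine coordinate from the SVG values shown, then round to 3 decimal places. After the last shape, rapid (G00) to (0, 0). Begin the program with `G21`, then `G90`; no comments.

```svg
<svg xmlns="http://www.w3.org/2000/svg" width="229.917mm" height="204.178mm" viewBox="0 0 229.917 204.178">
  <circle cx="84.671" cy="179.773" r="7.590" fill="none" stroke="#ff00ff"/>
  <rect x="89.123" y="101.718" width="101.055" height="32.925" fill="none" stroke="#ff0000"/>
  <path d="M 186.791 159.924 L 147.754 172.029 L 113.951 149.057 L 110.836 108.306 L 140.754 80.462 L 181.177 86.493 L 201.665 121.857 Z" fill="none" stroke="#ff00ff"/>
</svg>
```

G21
G90
G00 X92.261 Y24.405
M3 S231
G01 X91.683 Y27.310 F2833
G01 X90.038 Y29.772
G01 X87.576 Y31.417
G01 X84.671 Y31.995
G01 X81.766 Y31.417
G01 X79.304 Y29.772
G01 X77.659 Y27.310
G01 X77.081 Y24.405
G01 X77.659 Y21.500
G01 X79.304 Y19.038
G01 X81.766 Y17.393
G01 X84.671 Y16.815
G01 X87.576 Y17.393
G01 X90.038 Y19.038
G01 X91.683 Y21.500
G01 X92.261 Y24.405
M5
G00 X89.123 Y102.460
M3 S426
G01 X190.178 Y102.460 F1446
G01 X190.178 Y69.535
G01 X89.123 Y69.535
G01 X89.123 Y102.460
M5
G00 X186.791 Y44.254
M3 S231
G01 X147.754 Y32.149 F2833
G01 X113.951 Y55.121
G01 X110.836 Y95.872
G01 X140.754 Y123.716
G01 X181.177 Y117.685
G01 X201.665 Y82.321
G01 X186.791 Y44.254
M5
G00 X0.000 Y0.000

1 u = 1 mm; y_m = 204.178 − y.

[1] `<circle>` circle, #ff00ff→engrave S231 F2833: (92.261,24.405) → (91.683,27.310) → (90.038,29.772) → (87.576,31.417) → (84.671,31.995) → (81.766,31.417) → (79.304,29.772) → (77.659,27.310) → (77.081,24.405) → (77.659,21.500) → (79.304,19.038) → (81.766,17.393) → (84.671,16.815) → (87.576,17.393) → (90.038,19.038) → (91.683,21.500) → (92.261,24.405) (closed)

[2] `<rect>` rectangle, #ff0000→score S426 F1446: (89.123,102.460) → (190.178,102.460) → (190.178,69.535) → (89.123,69.535) → (89.123,102.460) (closed)

[3] `<path>` regular polygon, #ff00ff→engrave S231 F2833: (186.791,44.254) → (147.754,32.149) → (113.951,55.121) → (110.836,95.872) → (140.754,123.716) → (181.177,117.685) → (201.665,82.321) → (186.791,44.254) (closed)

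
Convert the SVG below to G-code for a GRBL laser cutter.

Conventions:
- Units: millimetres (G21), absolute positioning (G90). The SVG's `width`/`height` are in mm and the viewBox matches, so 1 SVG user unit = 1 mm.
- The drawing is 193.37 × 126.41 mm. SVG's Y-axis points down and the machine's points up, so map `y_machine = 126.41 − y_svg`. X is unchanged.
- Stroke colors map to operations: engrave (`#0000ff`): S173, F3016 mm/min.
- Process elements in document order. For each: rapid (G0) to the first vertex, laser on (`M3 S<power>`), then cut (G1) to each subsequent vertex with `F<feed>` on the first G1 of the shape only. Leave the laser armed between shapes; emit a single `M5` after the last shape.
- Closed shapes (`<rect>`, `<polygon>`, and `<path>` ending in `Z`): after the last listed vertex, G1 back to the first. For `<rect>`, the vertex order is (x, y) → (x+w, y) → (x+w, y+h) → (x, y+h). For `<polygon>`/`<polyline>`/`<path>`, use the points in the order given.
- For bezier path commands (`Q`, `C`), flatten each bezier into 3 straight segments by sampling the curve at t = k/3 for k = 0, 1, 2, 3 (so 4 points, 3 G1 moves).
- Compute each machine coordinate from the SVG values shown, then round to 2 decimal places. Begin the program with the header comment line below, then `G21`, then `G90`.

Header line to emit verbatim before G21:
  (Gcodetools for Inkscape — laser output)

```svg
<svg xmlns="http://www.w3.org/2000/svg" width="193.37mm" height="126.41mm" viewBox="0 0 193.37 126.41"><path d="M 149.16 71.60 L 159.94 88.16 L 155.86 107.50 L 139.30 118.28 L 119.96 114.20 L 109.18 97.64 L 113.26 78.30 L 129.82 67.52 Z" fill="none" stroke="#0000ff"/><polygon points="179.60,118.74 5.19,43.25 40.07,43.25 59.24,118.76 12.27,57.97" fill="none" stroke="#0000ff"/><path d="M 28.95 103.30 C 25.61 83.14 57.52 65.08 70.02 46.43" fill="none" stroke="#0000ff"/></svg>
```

Since the viewBox matches the mm dimensions, user units are millimetres directly. The only transform is the Y-flip y_m = 126.41 − y_svg.

Shape 1 is a regular polygon drawn with `<path>`. Its stroke #0000ff means engrave at S173, F3016. After flipping Y the toolpath is (149.16,54.81) → (159.94,38.25) → (155.86,18.91) → (139.30,8.13) → (119.96,12.21) → (109.18,28.77) → (113.26,48.11) → (129.82,58.89) → (149.16,54.81), returning to the start.

Shape 2 is a closed polygon drawn with `<polygon>`. Its stroke #0000ff means engrave at S173, F3016. After flipping Y the toolpath is (179.60,7.67) → (5.19,83.16) → (40.07,83.16) → (59.24,7.65) → (12.27,68.44) → (179.60,7.67), returning to the start.

Shape 3 is a cubic bezier drawn with `<path>`. Its stroke #0000ff means engrave at S173, F3016. After flipping Y the toolpath is (28.95,23.11) → (35.34,42.67) → (53.07,61.43) → (70.02,79.98).

(Gcodetools for Inkscape — laser output)
G21
G90
G0 X149.16 Y54.81
M3 S173
G1 X159.94 Y38.25 F3016
G1 X155.86 Y18.91
G1 X139.30 Y8.13
G1 X119.96 Y12.21
G1 X109.18 Y28.77
G1 X113.26 Y48.11
G1 X129.82 Y58.89
G1 X149.16 Y54.81
G0 X179.60 Y7.67
M3 S173
G1 X5.19 Y83.16 F3016
G1 X40.07 Y83.16
G1 X59.24 Y7.65
G1 X12.27 Y68.44
G1 X179.60 Y7.67
G0 X28.95 Y23.11
M3 S173
G1 X35.34 Y42.67 F3016
G1 X53.07 Y61.43
G1 X70.02 Y79.98
M5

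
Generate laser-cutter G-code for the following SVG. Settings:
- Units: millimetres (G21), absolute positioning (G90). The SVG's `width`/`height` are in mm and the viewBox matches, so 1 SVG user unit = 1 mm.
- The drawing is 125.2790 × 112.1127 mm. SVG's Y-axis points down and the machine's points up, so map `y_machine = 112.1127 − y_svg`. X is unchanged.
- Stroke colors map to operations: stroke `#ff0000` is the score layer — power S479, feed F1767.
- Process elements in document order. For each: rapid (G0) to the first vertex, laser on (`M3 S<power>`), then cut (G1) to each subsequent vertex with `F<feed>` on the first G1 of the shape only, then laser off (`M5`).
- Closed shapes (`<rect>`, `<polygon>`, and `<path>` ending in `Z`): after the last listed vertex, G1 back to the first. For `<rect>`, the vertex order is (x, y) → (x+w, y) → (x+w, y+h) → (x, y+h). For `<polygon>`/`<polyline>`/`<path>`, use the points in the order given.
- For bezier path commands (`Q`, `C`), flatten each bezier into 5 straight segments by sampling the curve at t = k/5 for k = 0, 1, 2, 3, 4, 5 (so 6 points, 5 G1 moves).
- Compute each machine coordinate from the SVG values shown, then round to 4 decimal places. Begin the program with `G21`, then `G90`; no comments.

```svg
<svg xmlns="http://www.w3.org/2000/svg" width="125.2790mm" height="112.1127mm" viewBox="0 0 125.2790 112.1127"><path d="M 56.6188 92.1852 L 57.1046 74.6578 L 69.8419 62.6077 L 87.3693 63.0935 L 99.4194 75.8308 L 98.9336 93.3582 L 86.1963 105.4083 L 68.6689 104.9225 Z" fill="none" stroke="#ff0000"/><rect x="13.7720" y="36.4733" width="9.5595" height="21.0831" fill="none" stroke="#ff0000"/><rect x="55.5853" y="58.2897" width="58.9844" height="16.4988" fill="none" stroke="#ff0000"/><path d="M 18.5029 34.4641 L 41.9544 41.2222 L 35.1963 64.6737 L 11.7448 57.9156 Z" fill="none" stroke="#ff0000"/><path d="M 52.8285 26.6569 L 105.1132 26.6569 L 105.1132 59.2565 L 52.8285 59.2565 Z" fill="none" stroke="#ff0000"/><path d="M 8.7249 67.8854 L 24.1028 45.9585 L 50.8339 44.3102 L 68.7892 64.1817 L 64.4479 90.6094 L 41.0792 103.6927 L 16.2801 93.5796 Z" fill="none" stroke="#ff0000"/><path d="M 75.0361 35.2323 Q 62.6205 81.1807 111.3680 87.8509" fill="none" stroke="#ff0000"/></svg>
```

Since the viewBox matches the mm dimensions, user units are millimetres directly. The only transform is the Y-flip y_m = 112.1127 − y_svg.

Shape 1 is a regular polygon drawn with `<path>`. Its stroke #ff0000 means score at S479, F1767. After flipping Y the toolpath is (56.6188,19.9275) → (57.1046,37.4549) → (69.8419,49.5050) → (87.3693,49.0192) → (99.4194,36.2819) → (98.9336,18.7545) → (86.1963,6.7044) → (68.6689,7.1902) → (56.6188,19.9275), returning to the start.

Shape 2 is a rectangle drawn with `<rect>`. Its stroke #ff0000 means score at S479, F1767. After flipping Y the toolpath is (13.7720,75.6394) → (23.3315,75.6394) → (23.3315,54.5563) → (13.7720,54.5563) → (13.7720,75.6394), returning to the start.

Shape 3 is a rectangle drawn with `<rect>`. Its stroke #ff0000 means score at S479, F1767. After flipping Y the toolpath is (55.5853,53.8230) → (114.5697,53.8230) → (114.5697,37.3242) → (55.5853,37.3242) → (55.5853,53.8230), returning to the start.

Shape 4 is a regular polygon drawn with `<path>`. Its stroke #ff0000 means score at S479, F1767. After flipping Y the toolpath is (18.5029,77.6486) → (41.9544,70.8905) → (35.1963,47.4390) → (11.7448,54.1971) → (18.5029,77.6486), returning to the start.

Shape 5 is a rectangle drawn with `<path>`. Its stroke #ff0000 means score at S479, F1767. After flipping Y the toolpath is (52.8285,85.4558) → (105.1132,85.4558) → (105.1132,52.8562) → (52.8285,52.8562) → (52.8285,85.4558), returning to the start.

Shape 6 is a regular polygon drawn with `<path>`. Its stroke #ff0000 means score at S479, F1767. After flipping Y the toolpath is (8.7249,44.2273) → (24.1028,66.1542) → (50.8339,67.8025) → (68.7892,47.9310) → (64.4479,21.5033) → (41.0792,8.4200) → (16.2801,18.5331) → (8.7249,44.2273), returning to the start.

Shape 7 is a quadratic bezier drawn with `<path>`. Its stroke #ff0000 means score at S479, F1767. After flipping Y the toolpath is (75.0361,76.8804) → (72.5164,60.0722) → (74.8897,46.4062) → (82.1561,35.8825) → (94.3155,28.5010) → (111.3680,24.2618).

G21
G90
G0 X56.6188 Y19.9275
M3 S479
G1 X57.1046 Y37.4549 F1767
G1 X69.8419 Y49.5050
G1 X87.3693 Y49.0192
G1 X99.4194 Y36.2819
G1 X98.9336 Y18.7545
G1 X86.1963 Y6.7044
G1 X68.6689 Y7.1902
G1 X56.6188 Y19.9275
M5
G0 X13.7720 Y75.6394
M3 S479
G1 X23.3315 Y75.6394 F1767
G1 X23.3315 Y54.5563
G1 X13.7720 Y54.5563
G1 X13.7720 Y75.6394
M5
G0 X55.5853 Y53.8230
M3 S479
G1 X114.5697 Y53.8230 F1767
G1 X114.5697 Y37.3242
G1 X55.5853 Y37.3242
G1 X55.5853 Y53.8230
M5
G0 X18.5029 Y77.6486
M3 S479
G1 X41.9544 Y70.8905 F1767
G1 X35.1963 Y47.4390
G1 X11.7448 Y54.1971
G1 X18.5029 Y77.6486
M5
G0 X52.8285 Y85.4558
M3 S479
G1 X105.1132 Y85.4558 F1767
G1 X105.1132 Y52.8562
G1 X52.8285 Y52.8562
G1 X52.8285 Y85.4558
M5
G0 X8.7249 Y44.2273
M3 S479
G1 X24.1028 Y66.1542 F1767
G1 X50.8339 Y67.8025
G1 X68.7892 Y47.9310
G1 X64.4479 Y21.5033
G1 X41.0792 Y8.4200
G1 X16.2801 Y18.5331
G1 X8.7249 Y44.2273
M5
G0 X75.0361 Y76.8804
M3 S479
G1 X72.5164 Y60.0722 F1767
G1 X74.8897 Y46.4062
G1 X82.1561 Y35.8825
G1 X94.3155 Y28.5010
G1 X111.3680 Y24.2618
M5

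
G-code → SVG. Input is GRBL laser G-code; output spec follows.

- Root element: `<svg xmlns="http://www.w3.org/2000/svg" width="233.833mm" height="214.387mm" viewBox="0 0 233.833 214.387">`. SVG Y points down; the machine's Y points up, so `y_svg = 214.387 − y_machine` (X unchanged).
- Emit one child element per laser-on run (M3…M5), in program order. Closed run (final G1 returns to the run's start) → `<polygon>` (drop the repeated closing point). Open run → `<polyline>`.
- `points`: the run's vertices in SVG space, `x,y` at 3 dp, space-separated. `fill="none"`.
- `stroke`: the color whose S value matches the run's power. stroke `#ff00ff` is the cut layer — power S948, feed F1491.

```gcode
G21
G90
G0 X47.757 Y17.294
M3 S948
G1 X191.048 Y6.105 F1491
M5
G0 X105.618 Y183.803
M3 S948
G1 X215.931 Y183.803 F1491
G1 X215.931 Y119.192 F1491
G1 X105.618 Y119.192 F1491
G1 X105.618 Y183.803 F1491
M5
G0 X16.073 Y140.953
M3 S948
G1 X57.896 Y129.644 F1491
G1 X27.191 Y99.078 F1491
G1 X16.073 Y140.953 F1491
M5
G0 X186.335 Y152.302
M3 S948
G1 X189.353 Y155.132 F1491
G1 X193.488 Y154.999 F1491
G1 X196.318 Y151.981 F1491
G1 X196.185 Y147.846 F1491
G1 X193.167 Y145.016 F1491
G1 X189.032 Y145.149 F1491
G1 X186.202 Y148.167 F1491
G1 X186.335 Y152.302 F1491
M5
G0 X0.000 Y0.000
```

y_svg = 214.387 − y_m. Every run uses S948, so all elements get stroke `#ff00ff` (cut).

[1] open run; points: 47.757,197.093 191.048,208.282

[2] closed run; points: 105.618,30.584 215.931,30.584 215.931,95.195 105.618,95.195

[3] closed run; points: 16.073,73.434 57.896,84.743 27.191,115.309

[4] closed run; points: 186.335,62.085 189.353,59.255 193.488,59.388 196.318,62.406 196.185,66.541 193.167,69.371 189.032,69.238 186.202,66.220

<svg xmlns="http://www.w3.org/2000/svg" width="233.833mm" height="214.387mm" viewBox="0 0 233.833 214.387">
  <polyline points="47.757,197.093 191.048,208.282" fill="none" stroke="#ff00ff"/>
  <polygon points="105.618,30.584 215.931,30.584 215.931,95.195 105.618,95.195" fill="none" stroke="#ff00ff"/>
  <polygon points="16.073,73.434 57.896,84.743 27.191,115.309" fill="none" stroke="#ff00ff"/>
  <polygon points="186.335,62.085 189.353,59.255 193.488,59.388 196.318,62.406 196.185,66.541 193.167,69.371 189.032,69.238 186.202,66.220" fill="none" stroke="#ff00ff"/>
</svg>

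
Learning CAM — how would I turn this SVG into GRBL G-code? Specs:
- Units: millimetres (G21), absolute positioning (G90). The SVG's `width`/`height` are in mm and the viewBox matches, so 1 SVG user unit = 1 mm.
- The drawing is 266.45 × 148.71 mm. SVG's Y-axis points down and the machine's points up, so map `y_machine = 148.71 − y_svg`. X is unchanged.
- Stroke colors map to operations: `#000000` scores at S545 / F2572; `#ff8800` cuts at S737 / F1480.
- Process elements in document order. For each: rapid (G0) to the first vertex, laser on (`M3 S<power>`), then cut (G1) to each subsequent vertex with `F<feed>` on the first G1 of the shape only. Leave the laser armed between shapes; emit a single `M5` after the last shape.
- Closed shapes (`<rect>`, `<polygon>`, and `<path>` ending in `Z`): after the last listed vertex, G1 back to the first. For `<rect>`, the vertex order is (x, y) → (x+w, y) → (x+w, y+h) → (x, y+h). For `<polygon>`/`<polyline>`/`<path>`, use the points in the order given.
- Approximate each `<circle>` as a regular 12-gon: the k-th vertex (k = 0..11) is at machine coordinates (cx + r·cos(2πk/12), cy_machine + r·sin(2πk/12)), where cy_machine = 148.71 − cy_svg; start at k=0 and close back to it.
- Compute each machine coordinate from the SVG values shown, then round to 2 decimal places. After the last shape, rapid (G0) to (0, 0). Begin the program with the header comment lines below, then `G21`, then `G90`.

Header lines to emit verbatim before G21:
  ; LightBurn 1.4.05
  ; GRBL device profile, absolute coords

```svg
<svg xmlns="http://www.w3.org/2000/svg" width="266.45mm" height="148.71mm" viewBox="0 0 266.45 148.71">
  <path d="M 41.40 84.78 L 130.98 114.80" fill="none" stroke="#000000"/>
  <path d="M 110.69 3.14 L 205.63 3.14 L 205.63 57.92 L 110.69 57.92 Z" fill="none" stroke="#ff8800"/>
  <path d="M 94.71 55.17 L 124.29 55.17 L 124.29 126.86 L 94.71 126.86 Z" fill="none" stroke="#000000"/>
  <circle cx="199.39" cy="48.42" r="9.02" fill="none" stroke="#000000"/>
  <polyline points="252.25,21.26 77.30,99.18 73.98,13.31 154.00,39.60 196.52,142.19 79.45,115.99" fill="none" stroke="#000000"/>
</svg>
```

; LightBurn 1.4.05
; GRBL device profile, absolute coords
G21
G90
G0 X41.40 Y63.93
M3 S545
G1 X130.98 Y33.91 F2572
G0 X110.69 Y145.57
M3 S737
G1 X205.63 Y145.57 F1480
G1 X205.63 Y90.79
G1 X110.69 Y90.79
G1 X110.69 Y145.57
G0 X94.71 Y93.54
M3 S545
G1 X124.29 Y93.54 F2572
G1 X124.29 Y21.85
G1 X94.71 Y21.85
G1 X94.71 Y93.54
G0 X208.41 Y100.29
M3 S545
G1 X207.20 Y104.80 F2572
G1 X203.90 Y108.10
G1 X199.39 Y109.31
G1 X194.88 Y108.10
G1 X191.58 Y104.80
G1 X190.37 Y100.29
G1 X191.58 Y95.78
G1 X194.88 Y92.48
G1 X199.39 Y91.27
G1 X203.90 Y92.48
G1 X207.20 Y95.78
G1 X208.41 Y100.29
G0 X252.25 Y127.45
M3 S545
G1 X77.30 Y49.53 F2572
G1 X73.98 Y135.40
G1 X154.00 Y109.11
G1 X196.52 Y6.52
G1 X79.45 Y32.72
M5
G0 X0.00 Y0.00

1 u = 1 mm; y_m = 148.71 − y.

[1] `<path>` line segment, #000000→score S545 F2572: (41.40,63.93) → (130.98,33.91)

[2] `<path>` rectangle, #ff8800→cut S737 F1480: (110.69,145.57) → (205.63,145.57) → (205.63,90.79) → (110.69,90.79) → (110.69,145.57) (closed)

[3] `<path>` rectangle, #000000→score S545 F2572: (94.71,93.54) → (124.29,93.54) → (124.29,21.85) → (94.71,21.85) → (94.71,93.54) (closed)

[4] `<circle>` circle, #000000→score S545 F2572: (208.41,100.29) → (207.20,104.80) → (203.90,108.10) → (199.39,109.31) → (194.88,108.10) → (191.58,104.80) → (190.37,100.29) → (191.58,95.78) → (194.88,92.48) → (199.39,91.27) → (203.90,92.48) → (207.20,95.78) → (208.41,100.29) (closed)

[5] `<polyline>` open polyline, #000000→score S545 F2572: (252.25,127.45) → (77.30,49.53) → (73.98,135.40) → (154.00,109.11) → (196.52,6.52) → (79.45,32.72)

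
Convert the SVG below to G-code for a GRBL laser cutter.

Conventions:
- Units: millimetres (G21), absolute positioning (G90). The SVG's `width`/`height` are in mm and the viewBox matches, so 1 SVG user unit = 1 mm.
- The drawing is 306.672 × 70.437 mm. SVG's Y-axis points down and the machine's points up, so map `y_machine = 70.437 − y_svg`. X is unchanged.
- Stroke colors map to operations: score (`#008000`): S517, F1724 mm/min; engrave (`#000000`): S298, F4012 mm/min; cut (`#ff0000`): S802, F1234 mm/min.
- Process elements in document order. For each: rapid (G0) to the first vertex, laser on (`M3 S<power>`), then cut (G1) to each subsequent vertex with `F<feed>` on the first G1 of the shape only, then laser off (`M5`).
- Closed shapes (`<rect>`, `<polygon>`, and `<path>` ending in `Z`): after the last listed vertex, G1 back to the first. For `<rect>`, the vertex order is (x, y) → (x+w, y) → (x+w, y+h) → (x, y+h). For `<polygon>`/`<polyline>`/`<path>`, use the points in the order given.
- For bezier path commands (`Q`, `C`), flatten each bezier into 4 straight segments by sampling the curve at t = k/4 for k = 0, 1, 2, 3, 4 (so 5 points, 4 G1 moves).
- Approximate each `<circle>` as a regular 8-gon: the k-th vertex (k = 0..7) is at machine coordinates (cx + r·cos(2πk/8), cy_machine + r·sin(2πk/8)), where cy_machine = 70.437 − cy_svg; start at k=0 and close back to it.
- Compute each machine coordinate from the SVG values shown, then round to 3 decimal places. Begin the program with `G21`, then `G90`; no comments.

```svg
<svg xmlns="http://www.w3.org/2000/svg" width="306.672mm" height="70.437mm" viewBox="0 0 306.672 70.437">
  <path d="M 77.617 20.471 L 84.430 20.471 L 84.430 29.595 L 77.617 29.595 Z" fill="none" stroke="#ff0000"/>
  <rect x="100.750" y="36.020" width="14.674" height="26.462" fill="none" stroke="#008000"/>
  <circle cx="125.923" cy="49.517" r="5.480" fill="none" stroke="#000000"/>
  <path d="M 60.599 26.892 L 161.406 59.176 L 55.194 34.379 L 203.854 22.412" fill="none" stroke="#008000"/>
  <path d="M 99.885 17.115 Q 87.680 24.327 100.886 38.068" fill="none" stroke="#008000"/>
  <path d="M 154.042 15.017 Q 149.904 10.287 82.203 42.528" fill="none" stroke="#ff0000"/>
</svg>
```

G21
G90
G0 X77.617 Y49.966
M3 S802
G1 X84.430 Y49.966 F1234
G1 X84.430 Y40.842
G1 X77.617 Y40.842
G1 X77.617 Y49.966
M5
G0 X100.750 Y34.417
M3 S517
G1 X115.424 Y34.417 F1724
G1 X115.424 Y7.955
G1 X100.750 Y7.955
G1 X100.750 Y34.417
M5
G0 X131.403 Y20.920
M3 S298
G1 X129.798 Y24.795 F4012
G1 X125.923 Y26.400
G1 X122.048 Y24.795
G1 X120.443 Y20.920
G1 X122.048 Y17.045
G1 X125.923 Y15.440
G1 X129.798 Y17.045
G1 X131.403 Y20.920
M5
G0 X60.599 Y43.545
M3 S517
G1 X161.406 Y11.261 F1724
G1 X55.194 Y36.058
G1 X203.854 Y48.025
M5
G0 X99.885 Y53.322
M3 S517
G1 X95.371 Y49.308 F1724
G1 X94.033 Y44.478
G1 X95.871 Y38.831
G1 X100.886 Y32.369
M5
G0 X154.042 Y55.420
M3 S802
G1 X148.000 Y55.474 F1234
G1 X134.013 Y50.907
G1 X112.081 Y41.719
G1 X82.203 Y27.909
M5

1 u = 1 mm; y_m = 70.437 − y.

[1] `<path>` rectangle, #ff0000→cut S802 F1234: (77.617,49.966) → (84.430,49.966) → (84.430,40.842) → (77.617,40.842) → (77.617,49.966) (closed)

[2] `<rect>` rectangle, #008000→score S517 F1724: (100.750,34.417) → (115.424,34.417) → (115.424,7.955) → (100.750,7.955) → (100.750,34.417) (closed)

[3] `<circle>` circle, #000000→engrave S298 F4012: (131.403,20.920) → (129.798,24.795) → (125.923,26.400) → (122.048,24.795) → (120.443,20.920) → (122.048,17.045) → (125.923,15.440) → (129.798,17.045) → (131.403,20.920) (closed)

[4] `<path>` open polyline, #008000→score S517 F1724: (60.599,43.545) → (161.406,11.261) → (55.194,36.058) → (203.854,48.025)

[5] `<path>` quadratic bezier, #008000→score S517 F1724: (99.885,53.322) → (95.371,49.308) → (94.033,44.478) → (95.871,38.831) → (100.886,32.369)

[6] `<path>` quadratic bezier, #ff0000→cut S802 F1234: (154.042,55.420) → (148.000,55.474) → (134.013,50.907) → (112.081,41.719) → (82.203,27.909)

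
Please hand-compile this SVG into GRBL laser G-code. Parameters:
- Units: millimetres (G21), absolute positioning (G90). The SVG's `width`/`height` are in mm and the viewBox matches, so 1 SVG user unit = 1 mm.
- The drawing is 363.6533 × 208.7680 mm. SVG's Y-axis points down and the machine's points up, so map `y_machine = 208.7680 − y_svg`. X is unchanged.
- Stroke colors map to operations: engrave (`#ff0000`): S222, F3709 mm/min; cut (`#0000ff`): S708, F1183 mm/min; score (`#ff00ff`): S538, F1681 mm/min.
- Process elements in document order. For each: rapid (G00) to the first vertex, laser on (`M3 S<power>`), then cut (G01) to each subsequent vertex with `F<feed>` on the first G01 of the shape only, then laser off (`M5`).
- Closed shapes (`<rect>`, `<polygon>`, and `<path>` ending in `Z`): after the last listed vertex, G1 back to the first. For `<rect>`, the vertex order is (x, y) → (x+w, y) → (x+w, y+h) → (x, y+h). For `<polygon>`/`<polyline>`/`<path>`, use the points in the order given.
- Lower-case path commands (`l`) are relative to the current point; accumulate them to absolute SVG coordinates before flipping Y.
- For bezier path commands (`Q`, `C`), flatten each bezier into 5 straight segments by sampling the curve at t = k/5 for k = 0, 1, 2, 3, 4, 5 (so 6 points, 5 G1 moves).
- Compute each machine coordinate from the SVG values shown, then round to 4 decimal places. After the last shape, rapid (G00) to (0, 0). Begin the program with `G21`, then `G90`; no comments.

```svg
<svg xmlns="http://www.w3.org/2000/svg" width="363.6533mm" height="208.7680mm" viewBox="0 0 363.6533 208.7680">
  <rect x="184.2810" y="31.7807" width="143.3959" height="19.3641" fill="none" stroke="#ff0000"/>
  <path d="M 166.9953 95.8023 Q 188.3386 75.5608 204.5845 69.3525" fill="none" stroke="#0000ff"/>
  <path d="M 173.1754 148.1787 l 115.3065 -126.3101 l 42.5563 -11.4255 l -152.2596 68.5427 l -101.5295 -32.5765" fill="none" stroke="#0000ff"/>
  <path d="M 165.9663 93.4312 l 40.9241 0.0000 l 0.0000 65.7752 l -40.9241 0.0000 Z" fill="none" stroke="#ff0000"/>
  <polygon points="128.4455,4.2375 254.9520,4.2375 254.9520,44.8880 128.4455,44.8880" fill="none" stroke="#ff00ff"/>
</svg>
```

1 u = 1 mm; y_m = 208.7680 − y.

[1] `<rect>` rectangle, #ff0000→engrave S222 F3709: (184.2810,176.9873) → (327.6769,176.9873) → (327.6769,157.6232) → (184.2810,157.6232) → (184.2810,176.9873) (closed)

[2] `<path>` quadratic bezier, #0000ff→cut S708 F1183: (166.9953,112.9657) → (175.3287,120.5010) → (183.2544,126.9136) → (190.7722,132.2035) → (197.8822,136.3709) → (204.5845,139.4155)

[3] `<path>` open polyline, #0000ff→cut S708 F1183: (173.1754,60.5893) → (288.4819,186.8994) → (331.0382,198.3249) → (178.7786,129.7822) → (77.2491,162.3587)

[4] `<path>` rectangle, #ff0000→engrave S222 F3709: (165.9663,115.3368) → (206.8904,115.3368) → (206.8904,49.5616) → (165.9663,49.5616) → (165.9663,115.3368) (closed)

[5] `<polygon>` rectangle, #ff00ff→score S538 F1681: (128.4455,204.5305) → (254.9520,204.5305) → (254.9520,163.8800) → (128.4455,163.8800) → (128.4455,204.5305) (closed)

G21
G90
G00 X184.2810 Y176.9873
M3 S222
G01 X327.6769 Y176.9873 F3709
G01 X327.6769 Y157.6232
G01 X184.2810 Y157.6232
G01 X184.2810 Y176.9873
M5
G00 X166.9953 Y112.9657
M3 S708
G01 X175.3287 Y120.5010 F1183
G01 X183.2544 Y126.9136
G01 X190.7722 Y132.2035
G01 X197.8822 Y136.3709
G01 X204.5845 Y139.4155
M5
G00 X173.1754 Y60.5893
M3 S708
G01 X288.4819 Y186.8994 F1183
G01 X331.0382 Y198.3249
G01 X178.7786 Y129.7822
G01 X77.2491 Y162.3587
M5
G00 X165.9663 Y115.3368
M3 S222
G01 X206.8904 Y115.3368 F3709
G01 X206.8904 Y49.5616
G01 X165.9663 Y49.5616
G01 X165.9663 Y115.3368
M5
G00 X128.4455 Y204.5305
M3 S538
G01 X254.9520 Y204.5305 F1681
G01 X254.9520 Y163.8800
G01 X128.4455 Y163.8800
G01 X128.4455 Y204.5305
M5
G00 X0.0000 Y0.0000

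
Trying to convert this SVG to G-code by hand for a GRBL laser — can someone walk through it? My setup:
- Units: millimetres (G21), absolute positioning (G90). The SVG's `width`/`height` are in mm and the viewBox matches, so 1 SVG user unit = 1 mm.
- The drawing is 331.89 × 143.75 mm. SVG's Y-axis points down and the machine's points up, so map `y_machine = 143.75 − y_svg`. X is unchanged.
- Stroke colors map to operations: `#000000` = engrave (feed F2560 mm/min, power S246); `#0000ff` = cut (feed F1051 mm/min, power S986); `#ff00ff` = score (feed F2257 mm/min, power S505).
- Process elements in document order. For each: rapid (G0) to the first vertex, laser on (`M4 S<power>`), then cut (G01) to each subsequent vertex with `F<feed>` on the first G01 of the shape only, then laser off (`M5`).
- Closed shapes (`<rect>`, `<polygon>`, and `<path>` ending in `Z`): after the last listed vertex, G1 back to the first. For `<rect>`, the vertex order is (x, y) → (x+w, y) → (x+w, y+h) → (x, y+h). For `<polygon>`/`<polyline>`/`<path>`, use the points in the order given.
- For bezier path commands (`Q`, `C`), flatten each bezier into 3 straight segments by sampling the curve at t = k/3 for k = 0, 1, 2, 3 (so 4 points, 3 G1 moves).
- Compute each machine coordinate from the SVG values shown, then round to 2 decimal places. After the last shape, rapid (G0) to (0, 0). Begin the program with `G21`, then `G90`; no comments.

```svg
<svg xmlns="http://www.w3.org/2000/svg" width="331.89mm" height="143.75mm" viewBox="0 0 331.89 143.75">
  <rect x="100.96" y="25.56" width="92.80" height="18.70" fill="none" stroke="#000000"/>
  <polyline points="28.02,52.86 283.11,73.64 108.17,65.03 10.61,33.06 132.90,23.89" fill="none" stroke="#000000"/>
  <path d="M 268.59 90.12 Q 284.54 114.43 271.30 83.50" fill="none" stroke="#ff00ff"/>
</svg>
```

1 u = 1 mm; y_m = 143.75 − y.

[1] `<rect>` rectangle, #000000→engrave S246 F2560: (100.96,118.19) → (193.76,118.19) → (193.76,99.49) → (100.96,99.49) → (100.96,118.19) (closed)

[2] `<polyline>` open polyline, #000000→engrave S246 F2560: (28.02,90.89) → (283.11,70.11) → (108.17,78.72) → (10.61,110.69) → (132.90,119.86)

[3] `<path>` quadratic bezier, #ff00ff→score S505 F2257: (268.59,53.63) → (275.98,43.56) → (276.88,45.77) → (271.30,60.25)

G21
G90
G0 X100.96 Y118.19
M4 S246
G01 X193.76 Y118.19 F2560
G01 X193.76 Y99.49
G01 X100.96 Y99.49
G01 X100.96 Y118.19
M5
G0 X28.02 Y90.89
M4 S246
G01 X283.11 Y70.11 F2560
G01 X108.17 Y78.72
G01 X10.61 Y110.69
G01 X132.90 Y119.86
M5
G0 X268.59 Y53.63
M4 S505
G01 X275.98 Y43.56 F2257
G01 X276.88 Y45.77
G01 X271.30 Y60.25
M5
G0 X0.00 Y0.00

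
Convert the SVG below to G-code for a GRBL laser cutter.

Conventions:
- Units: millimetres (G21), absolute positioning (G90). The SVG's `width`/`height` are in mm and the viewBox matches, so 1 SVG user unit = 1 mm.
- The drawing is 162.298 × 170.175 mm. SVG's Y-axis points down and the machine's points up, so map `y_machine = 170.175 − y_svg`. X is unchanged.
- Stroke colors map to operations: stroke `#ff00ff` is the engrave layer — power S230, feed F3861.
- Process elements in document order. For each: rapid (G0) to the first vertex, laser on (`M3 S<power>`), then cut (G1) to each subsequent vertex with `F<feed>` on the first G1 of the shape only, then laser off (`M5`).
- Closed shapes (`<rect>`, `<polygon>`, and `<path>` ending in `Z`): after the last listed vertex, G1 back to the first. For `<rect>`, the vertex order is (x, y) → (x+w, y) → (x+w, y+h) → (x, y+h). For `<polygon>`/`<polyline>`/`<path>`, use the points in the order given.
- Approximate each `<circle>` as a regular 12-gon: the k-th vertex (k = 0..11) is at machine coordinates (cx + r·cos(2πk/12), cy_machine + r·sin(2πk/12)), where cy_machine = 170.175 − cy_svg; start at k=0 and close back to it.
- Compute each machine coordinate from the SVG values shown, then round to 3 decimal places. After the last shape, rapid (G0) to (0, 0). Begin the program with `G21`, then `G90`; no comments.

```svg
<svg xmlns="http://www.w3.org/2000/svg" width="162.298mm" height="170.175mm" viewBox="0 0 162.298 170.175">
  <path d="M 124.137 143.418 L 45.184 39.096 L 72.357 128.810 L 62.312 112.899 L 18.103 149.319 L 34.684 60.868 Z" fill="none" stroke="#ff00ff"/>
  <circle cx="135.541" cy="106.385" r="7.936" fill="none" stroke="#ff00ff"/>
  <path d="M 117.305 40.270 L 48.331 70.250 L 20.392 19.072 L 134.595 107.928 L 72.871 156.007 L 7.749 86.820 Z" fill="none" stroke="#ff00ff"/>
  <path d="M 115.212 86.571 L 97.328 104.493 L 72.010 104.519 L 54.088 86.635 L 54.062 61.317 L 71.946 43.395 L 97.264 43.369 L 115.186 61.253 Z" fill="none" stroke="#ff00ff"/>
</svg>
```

Since the viewBox matches the mm dimensions, user units are millimetres directly. The only transform is the Y-flip y_m = 170.175 − y_svg.

Shape 1 is a closed polygon drawn with `<path>`. Its stroke #ff00ff means engrave at S230, F3861. After flipping Y the toolpath is (124.137,26.757) → (45.184,131.079) → (72.357,41.365) → (62.312,57.276) → (18.103,20.856) → (34.684,109.307) → (124.137,26.757), returning to the start.

Shape 2 is a circle drawn with `<circle>`. Its stroke #ff00ff means engrave at S230, F3861. After flipping Y the toolpath is (143.477,63.790) → (142.414,67.758) → (139.509,70.663) → (135.541,71.726) → (131.573,70.663) → (128.668,67.758) → (127.605,63.790) → (128.668,59.822) → (131.573,56.917) → (135.541,55.854) → (139.509,56.917) → (142.414,59.822) → (143.477,63.790), returning to the start.

Shape 3 is a closed polygon drawn with `<path>`. Its stroke #ff00ff means engrave at S230, F3861. After flipping Y the toolpath is (117.305,129.905) → (48.331,99.925) → (20.392,151.103) → (134.595,62.247) → (72.871,14.168) → (7.749,83.355) → (117.305,129.905), returning to the start.

Shape 4 is a regular polygon drawn with `<path>`. Its stroke #ff00ff means engrave at S230, F3861. After flipping Y the toolpath is (115.212,83.604) → (97.328,65.682) → (72.010,65.656) → (54.088,83.540) → (54.062,108.858) → (71.946,126.780) → (97.264,126.806) → (115.186,108.922) → (115.212,83.604), returning to the start.

G21
G90
G0 X124.137 Y26.757
M3 S230
G1 X45.184 Y131.079 F3861
G1 X72.357 Y41.365
G1 X62.312 Y57.276
G1 X18.103 Y20.856
G1 X34.684 Y109.307
G1 X124.137 Y26.757
M5
G0 X143.477 Y63.790
M3 S230
G1 X142.414 Y67.758 F3861
G1 X139.509 Y70.663
G1 X135.541 Y71.726
G1 X131.573 Y70.663
G1 X128.668 Y67.758
G1 X127.605 Y63.790
G1 X128.668 Y59.822
G1 X131.573 Y56.917
G1 X135.541 Y55.854
G1 X139.509 Y56.917
G1 X142.414 Y59.822
G1 X143.477 Y63.790
M5
G0 X117.305 Y129.905
M3 S230
G1 X48.331 Y99.925 F3861
G1 X20.392 Y151.103
G1 X134.595 Y62.247
G1 X72.871 Y14.168
G1 X7.749 Y83.355
G1 X117.305 Y129.905
M5
G0 X115.212 Y83.604
M3 S230
G1 X97.328 Y65.682 F3861
G1 X72.010 Y65.656
G1 X54.088 Y83.540
G1 X54.062 Y108.858
G1 X71.946 Y126.780
G1 X97.264 Y126.806
G1 X115.186 Y108.922
G1 X115.212 Y83.604
M5
G0 X0.000 Y0.000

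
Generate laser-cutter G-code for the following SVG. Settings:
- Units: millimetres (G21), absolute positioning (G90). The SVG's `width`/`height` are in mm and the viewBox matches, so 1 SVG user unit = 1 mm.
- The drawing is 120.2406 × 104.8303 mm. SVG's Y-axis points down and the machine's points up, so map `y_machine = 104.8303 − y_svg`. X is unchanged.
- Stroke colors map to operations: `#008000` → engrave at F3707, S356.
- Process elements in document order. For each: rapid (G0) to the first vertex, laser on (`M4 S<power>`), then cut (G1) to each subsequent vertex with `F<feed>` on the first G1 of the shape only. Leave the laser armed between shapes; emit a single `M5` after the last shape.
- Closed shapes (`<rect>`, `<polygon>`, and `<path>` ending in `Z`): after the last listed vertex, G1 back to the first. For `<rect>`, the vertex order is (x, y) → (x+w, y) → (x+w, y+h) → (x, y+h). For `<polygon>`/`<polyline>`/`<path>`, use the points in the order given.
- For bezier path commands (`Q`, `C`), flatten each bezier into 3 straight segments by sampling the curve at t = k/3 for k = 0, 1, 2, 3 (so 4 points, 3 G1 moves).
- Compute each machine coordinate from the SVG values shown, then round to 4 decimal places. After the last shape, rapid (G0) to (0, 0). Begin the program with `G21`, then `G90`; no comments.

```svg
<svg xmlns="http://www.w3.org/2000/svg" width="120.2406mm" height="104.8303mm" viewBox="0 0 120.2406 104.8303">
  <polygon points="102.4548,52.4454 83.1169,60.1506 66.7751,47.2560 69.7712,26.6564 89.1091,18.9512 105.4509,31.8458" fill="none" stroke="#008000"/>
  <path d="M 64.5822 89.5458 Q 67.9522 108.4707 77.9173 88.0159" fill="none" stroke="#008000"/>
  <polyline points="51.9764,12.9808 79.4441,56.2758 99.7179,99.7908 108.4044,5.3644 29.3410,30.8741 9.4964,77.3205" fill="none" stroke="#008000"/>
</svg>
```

G21
G90
G0 X102.4548 Y52.3849
M4 S356
G1 X83.1169 Y44.6797 F3707
G1 X66.7751 Y57.5743
G1 X69.7712 Y78.1739
G1 X89.1091 Y85.8791
G1 X105.4509 Y72.9845
G1 X102.4548 Y52.3849
G0 X64.5822 Y15.2845
M4 S356
G1 X67.5617 Y7.0434 F3707
G1 X72.0067 Y7.5534
G1 X77.9173 Y16.8144
G0 X51.9764 Y91.8495
M4 S356
G1 X79.4441 Y48.5545 F3707
G1 X99.7179 Y5.0395
G1 X108.4044 Y99.4659
G1 X29.3410 Y73.9562
G1 X9.4964 Y27.5098
M5
G0 X0.0000 Y0.0000

viewBox `0 0 120.2406 104.8303` with mm width/height → 1 unit = 1 mm. Flip: y_m = 104.8303 − y_svg.

**Shape 1** — `<polygon>` regular polygon, stroke `#008000` → engrave (S356, F3707). Machine vertices: (102.4548,52.3849) → (83.1169,44.6797) → (66.7751,57.5743) → (69.7712,78.1739) → (89.1091,85.8791) → (105.4509,72.9845) → (102.4548,52.3849). Closed: final G1 returns to the first vertex.

**Shape 2** — `<path>` quadratic bezier, stroke `#008000` → engrave (S356, F3707). Control points (SVG): P0=(64.5822,89.5458), P1=(67.9522,108.4707), P2=(77.9173,88.0159); sampled at t=k/3. Machine vertices: (64.5822,15.2845) → (67.5617,7.0434) → (72.0067,7.5534) → (77.9173,16.8144). Open path.

**Shape 3** — `<polyline>` open polyline, stroke `#008000` → engrave (S356, F3707). Machine vertices: (51.9764,91.8495) → (79.4441,48.5545) → (99.7179,5.0395) → (108.4044,99.4659) → (29.3410,73.9562) → (9.4964,27.5098). Open path.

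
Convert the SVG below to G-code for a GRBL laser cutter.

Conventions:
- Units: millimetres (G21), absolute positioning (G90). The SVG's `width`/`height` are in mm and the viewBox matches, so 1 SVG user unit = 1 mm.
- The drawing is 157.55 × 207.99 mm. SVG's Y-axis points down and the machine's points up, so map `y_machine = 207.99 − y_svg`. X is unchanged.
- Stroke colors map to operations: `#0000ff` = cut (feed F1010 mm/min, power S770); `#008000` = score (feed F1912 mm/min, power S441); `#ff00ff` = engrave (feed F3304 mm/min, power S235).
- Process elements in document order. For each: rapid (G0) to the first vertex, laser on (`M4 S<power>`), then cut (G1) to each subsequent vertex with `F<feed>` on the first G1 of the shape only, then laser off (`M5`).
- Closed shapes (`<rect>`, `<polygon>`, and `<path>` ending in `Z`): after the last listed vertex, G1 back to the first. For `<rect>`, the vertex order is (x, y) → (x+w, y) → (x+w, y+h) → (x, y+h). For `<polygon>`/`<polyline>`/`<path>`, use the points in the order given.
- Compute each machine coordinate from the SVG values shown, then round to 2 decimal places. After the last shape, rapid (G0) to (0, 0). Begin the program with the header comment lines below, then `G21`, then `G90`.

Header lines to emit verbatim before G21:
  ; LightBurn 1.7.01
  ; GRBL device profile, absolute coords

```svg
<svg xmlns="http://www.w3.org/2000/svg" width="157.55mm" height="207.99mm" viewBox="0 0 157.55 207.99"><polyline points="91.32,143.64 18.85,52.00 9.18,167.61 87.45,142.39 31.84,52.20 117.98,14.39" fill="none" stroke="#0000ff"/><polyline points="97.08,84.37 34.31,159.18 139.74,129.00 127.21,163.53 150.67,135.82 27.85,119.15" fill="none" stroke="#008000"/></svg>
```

; LightBurn 1.7.01
; GRBL device profile, absolute coords
G21
G90
G0 X91.32 Y64.35
M4 S770
G1 X18.85 Y155.99 F1010
G1 X9.18 Y40.38
G1 X87.45 Y65.60
G1 X31.84 Y155.79
G1 X117.98 Y193.60
M5
G0 X97.08 Y123.62
M4 S441
G1 X34.31 Y48.81 F1912
G1 X139.74 Y78.99
G1 X127.21 Y44.46
G1 X150.67 Y72.17
G1 X27.85 Y88.84
M5
G0 X0.00 Y0.00

Since the viewBox matches the mm dimensions, user units are millimetres directly. The only transform is the Y-flip y_m = 207.99 − y_svg.

Shape 1 is a open polyline drawn with `<polyline>`. Its stroke #0000ff means cut at S770, F1010. After flipping Y the toolpath is (91.32,64.35) → (18.85,155.99) → (9.18,40.38) → (87.45,65.60) → (31.84,155.79) → (117.98,193.60).

Shape 2 is a open polyline drawn with `<polyline>`. Its stroke #008000 means score at S441, F1912. After flipping Y the toolpath is (97.08,123.62) → (34.31,48.81) → (139.74,78.99) → (127.21,44.46) → (150.67,72.17) → (27.85,88.84).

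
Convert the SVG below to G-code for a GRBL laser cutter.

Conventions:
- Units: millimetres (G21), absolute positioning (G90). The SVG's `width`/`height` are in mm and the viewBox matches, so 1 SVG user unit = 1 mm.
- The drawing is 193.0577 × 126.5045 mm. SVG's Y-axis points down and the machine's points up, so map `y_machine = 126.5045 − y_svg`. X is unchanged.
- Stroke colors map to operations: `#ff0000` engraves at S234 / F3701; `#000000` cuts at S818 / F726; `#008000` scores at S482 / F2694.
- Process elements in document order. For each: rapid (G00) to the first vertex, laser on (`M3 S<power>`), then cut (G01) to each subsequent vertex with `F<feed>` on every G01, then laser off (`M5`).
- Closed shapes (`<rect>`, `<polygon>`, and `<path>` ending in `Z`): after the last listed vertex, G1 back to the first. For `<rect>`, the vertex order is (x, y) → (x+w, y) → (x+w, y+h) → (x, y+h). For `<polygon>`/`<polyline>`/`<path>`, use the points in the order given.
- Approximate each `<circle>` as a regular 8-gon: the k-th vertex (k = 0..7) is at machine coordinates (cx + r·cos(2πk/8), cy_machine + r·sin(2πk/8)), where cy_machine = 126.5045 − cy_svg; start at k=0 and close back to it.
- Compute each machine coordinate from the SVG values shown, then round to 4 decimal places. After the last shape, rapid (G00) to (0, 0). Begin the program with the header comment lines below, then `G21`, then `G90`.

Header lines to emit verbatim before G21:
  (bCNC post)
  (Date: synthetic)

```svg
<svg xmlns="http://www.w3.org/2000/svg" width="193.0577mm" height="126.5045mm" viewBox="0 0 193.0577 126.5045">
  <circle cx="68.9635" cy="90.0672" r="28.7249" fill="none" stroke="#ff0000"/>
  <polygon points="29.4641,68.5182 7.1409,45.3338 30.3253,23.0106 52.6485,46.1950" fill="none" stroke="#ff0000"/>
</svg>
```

(bCNC post)
(Date: synthetic)
G21
G90
G00 X97.6884 Y36.4373
M3 S234
G01 X89.2751 Y56.7489 F3701
G01 X68.9635 Y65.1622 F3701
G01 X48.6519 Y56.7489 F3701
G01 X40.2386 Y36.4373 F3701
G01 X48.6519 Y16.1257 F3701
G01 X68.9635 Y7.7124 F3701
G01 X89.2751 Y16.1257 F3701
G01 X97.6884 Y36.4373 F3701
M5
G00 X29.4641 Y57.9863
M3 S234
G01 X7.1409 Y81.1707 F3701
G01 X30.3253 Y103.4939 F3701
G01 X52.6485 Y80.3095 F3701
G01 X29.4641 Y57.9863 F3701
M5
G00 X0.0000 Y0.0000

1 u = 1 mm; y_m = 126.5045 − y.

[1] `<circle>` circle, #ff0000→engrave S234 F3701: (97.6884,36.4373) → (89.2751,56.7489) → (68.9635,65.1622) → (48.6519,56.7489) → (40.2386,36.4373) → (48.6519,16.1257) → (68.9635,7.7124) → (89.2751,16.1257) → (97.6884,36.4373) (closed)

[2] `<polygon>` regular polygon, #ff0000→engrave S234 F3701: (29.4641,57.9863) → (7.1409,81.1707) → (30.3253,103.4939) → (52.6485,80.3095) → (29.4641,57.9863) (closed)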